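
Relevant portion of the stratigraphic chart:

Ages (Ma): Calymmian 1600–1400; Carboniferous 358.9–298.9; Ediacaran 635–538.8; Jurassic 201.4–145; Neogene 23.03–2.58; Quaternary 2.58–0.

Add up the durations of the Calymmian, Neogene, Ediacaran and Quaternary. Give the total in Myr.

Duration is start − end for each: (1600 − 1400) + (23.03 − 2.58) + (635 − 538.8) + (2.58 − 0).
That is 200 + 20.45 + 96.2 + 2.58, which totals 319.23 million years.

319.23 million years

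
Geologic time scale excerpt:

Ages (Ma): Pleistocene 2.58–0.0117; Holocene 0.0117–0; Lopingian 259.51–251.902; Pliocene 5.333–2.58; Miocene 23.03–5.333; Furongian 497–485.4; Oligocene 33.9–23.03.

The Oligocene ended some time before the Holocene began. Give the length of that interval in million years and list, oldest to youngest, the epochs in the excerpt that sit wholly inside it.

The Oligocene closes at 23.03 Ma and the Holocene opens at 0.0117 Ma, so the interval is 23.03 − 0.0117 = 23.0183 Myr.
An epoch fits inside if it starts at or after 23.03 Ma and ends at or before 0.0117 Ma; oldest first that gives Miocene, Pliocene, Pleistocene.

23.0183 million years; Miocene, Pliocene, Pleistocene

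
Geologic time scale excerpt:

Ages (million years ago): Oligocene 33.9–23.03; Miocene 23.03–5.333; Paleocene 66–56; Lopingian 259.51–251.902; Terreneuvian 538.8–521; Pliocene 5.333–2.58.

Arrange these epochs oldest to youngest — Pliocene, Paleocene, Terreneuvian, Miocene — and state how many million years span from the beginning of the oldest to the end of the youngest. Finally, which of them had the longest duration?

Terreneuvian → Paleocene → Miocene → Pliocene; total span 536.22 Myr; longest is Terreneuvian

Start ages (Ma): Terreneuvian 538.8, Paleocene 66, Miocene 23.03, Pliocene 5.333.
Ordered oldest to youngest: Terreneuvian, Paleocene, Miocene, Pliocene.
Span = 538.8 − 2.58 = 536.22 Myr.
Durations: Miocene 17.697, Pliocene 2.753, Paleocene 10, Terreneuvian 17.8 → longest is Terreneuvian (17.8 Myr).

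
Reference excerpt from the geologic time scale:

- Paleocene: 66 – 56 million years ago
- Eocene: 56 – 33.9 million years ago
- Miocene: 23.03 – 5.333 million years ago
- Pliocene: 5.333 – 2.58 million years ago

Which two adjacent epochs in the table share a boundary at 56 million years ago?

Paleocene and Eocene

The Paleocene ends at 56 million years ago and the Eocene begins at 56 million years ago, so they share that boundary.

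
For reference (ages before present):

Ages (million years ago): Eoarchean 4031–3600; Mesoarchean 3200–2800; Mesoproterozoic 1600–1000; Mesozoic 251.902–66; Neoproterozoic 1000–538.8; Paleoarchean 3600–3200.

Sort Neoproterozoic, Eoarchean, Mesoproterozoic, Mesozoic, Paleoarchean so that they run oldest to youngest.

Eoarchean, Paleoarchean, Mesoproterozoic, Neoproterozoic, Mesozoic

The oldest of these is Eoarchean (starts 4031 Ma) and the youngest is Mesozoic (ends 66 Ma).
In between, by decreasing start age: Paleoarchean (3600), Mesoproterozoic (1600), Neoproterozoic (1000).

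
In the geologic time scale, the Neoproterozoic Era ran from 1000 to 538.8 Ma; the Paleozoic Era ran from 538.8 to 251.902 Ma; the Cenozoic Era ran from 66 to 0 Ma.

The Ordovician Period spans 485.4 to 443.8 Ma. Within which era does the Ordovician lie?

Paleozoic

The Ordovician (485.4–443.8 Ma) lies entirely within 538.8–251.902 Ma, the Paleozoic Era.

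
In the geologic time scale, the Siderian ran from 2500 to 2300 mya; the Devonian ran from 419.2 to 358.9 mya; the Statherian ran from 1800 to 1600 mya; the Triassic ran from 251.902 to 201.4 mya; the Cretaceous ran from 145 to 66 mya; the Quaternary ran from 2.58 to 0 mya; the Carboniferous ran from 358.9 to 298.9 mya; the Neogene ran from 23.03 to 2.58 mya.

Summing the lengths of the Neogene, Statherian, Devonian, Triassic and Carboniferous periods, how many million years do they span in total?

391.252 million years

Each duration: Neogene = 20.45; Statherian = 200; Devonian = 60.3; Triassic = 50.502; Carboniferous = 60.
Sum: 20.45 + 200 + 60.3 + 50.502 + 60 = 391.252 Myr.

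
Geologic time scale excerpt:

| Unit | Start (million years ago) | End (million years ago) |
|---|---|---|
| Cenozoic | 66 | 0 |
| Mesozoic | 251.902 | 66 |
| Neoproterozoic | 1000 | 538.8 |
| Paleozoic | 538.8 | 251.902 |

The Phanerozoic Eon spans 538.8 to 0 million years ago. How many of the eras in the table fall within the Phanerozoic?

3

Eras inside 538.8–0 Ma: Paleozoic, Mesozoic, Cenozoic — 3 in total.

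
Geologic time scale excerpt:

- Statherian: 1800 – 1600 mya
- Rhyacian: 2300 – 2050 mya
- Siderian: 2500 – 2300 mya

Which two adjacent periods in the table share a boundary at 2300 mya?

Siderian and Rhyacian

The Siderian ends at 2300 mya and the Rhyacian begins at 2300 mya, so they share that boundary.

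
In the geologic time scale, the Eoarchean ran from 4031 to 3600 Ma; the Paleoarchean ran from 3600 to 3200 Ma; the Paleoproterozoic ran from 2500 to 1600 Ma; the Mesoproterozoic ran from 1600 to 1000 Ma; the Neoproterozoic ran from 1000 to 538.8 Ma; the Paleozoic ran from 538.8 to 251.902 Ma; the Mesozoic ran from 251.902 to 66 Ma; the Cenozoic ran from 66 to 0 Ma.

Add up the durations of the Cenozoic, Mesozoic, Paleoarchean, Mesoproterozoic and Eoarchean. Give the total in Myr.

Each duration: Cenozoic = 66; Mesozoic = 185.902; Paleoarchean = 400; Mesoproterozoic = 600; Eoarchean = 431.
Sum: 66 + 185.902 + 400 + 600 + 431 = 1682.902 Myr.

1682.902 million years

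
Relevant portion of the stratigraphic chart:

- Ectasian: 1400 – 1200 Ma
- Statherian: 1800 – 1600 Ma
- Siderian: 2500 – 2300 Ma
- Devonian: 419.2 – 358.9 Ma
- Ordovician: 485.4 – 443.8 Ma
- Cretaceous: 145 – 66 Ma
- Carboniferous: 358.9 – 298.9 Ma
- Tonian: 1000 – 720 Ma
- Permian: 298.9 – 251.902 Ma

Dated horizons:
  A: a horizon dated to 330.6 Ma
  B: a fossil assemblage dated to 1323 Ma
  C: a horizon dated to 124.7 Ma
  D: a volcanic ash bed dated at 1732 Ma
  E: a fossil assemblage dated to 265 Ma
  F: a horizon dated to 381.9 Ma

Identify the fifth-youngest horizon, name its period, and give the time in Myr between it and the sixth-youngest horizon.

B, in the Ectasian; 409 million years to D

Smaller Ma means younger, so youngest first: C 124.7 < E 265 < A 330.6 < F 381.9 < B 1323 < D 1732.
Counting 5 along gives B (1323 Ma); the excerpt puts that inside the Ectasian, 1400–1200 Ma.
Next in line is D (1732 Ma), and 1732 − 1323 = 409 Myr.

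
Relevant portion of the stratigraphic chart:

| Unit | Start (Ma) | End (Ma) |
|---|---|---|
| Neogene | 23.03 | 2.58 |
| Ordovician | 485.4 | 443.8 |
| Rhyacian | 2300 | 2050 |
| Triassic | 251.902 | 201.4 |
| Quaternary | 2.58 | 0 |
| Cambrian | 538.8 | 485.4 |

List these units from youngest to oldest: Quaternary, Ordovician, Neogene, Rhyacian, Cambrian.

Read off each span (Ma): Quaternary 2.58–0; Ordovician 485.4–443.8; Neogene 23.03–2.58; Rhyacian 2300–2050; Cambrian 538.8–485.4.
Larger Ma is older, so oldest→youngest is Rhyacian, Cambrian, Ordovician, Neogene, Quaternary; reverse it for youngest→oldest.

Quaternary → Neogene → Ordovician → Cambrian → Rhyacian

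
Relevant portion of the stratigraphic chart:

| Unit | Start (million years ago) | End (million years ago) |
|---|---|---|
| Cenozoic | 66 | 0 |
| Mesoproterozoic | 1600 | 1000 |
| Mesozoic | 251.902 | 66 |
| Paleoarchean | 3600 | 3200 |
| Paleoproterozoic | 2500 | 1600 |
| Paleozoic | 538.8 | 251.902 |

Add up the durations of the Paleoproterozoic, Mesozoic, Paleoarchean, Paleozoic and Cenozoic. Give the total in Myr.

1838.8 million years

Duration is start − end for each: (2500 − 1600) + (251.902 − 66) + (3600 − 3200) + (538.8 − 251.902) + (66 − 0).
That is 900 + 185.902 + 400 + 286.898 + 66, which totals 1838.8 million years.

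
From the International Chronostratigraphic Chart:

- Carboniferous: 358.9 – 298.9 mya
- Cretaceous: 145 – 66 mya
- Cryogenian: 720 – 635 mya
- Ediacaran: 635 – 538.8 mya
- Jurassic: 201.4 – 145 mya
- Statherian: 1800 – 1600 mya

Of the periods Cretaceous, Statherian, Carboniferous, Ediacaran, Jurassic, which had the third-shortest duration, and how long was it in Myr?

Durations: Cretaceous 79; Statherian 200; Carboniferous 60; Ediacaran 96.2; Jurassic 56.4 Myr.
Sorted shortest-first: Jurassic (56.4), Carboniferous (60), Cretaceous (79), Ediacaran (96.2), Statherian (200).
The third shortest is Cretaceous at 79 Myr.

Cretaceous, 79 million years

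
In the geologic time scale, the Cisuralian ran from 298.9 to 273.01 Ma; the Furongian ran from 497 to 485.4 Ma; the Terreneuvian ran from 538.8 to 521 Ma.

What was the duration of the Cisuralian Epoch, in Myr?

25.89 million years

298.9 − 273.01 = 25.89 million years.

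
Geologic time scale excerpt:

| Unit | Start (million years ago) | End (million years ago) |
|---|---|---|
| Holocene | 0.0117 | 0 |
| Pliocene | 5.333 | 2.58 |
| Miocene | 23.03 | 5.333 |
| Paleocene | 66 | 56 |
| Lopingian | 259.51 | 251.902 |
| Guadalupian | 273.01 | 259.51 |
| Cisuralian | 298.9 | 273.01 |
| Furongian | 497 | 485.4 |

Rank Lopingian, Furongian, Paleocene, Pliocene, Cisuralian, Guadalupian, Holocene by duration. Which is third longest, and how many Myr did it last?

Durations: Lopingian 7.608; Furongian 11.6; Paleocene 10; Pliocene 2.753; Cisuralian 25.89; Guadalupian 13.5; Holocene 0.0117 Myr.
Sorted longest-first: Cisuralian (25.89), Guadalupian (13.5), Furongian (11.6), Paleocene (10), Lopingian (7.608), Pliocene (2.753), Holocene (0.0117).
The third longest is Furongian at 11.6 Myr.

Furongian, 11.6 million years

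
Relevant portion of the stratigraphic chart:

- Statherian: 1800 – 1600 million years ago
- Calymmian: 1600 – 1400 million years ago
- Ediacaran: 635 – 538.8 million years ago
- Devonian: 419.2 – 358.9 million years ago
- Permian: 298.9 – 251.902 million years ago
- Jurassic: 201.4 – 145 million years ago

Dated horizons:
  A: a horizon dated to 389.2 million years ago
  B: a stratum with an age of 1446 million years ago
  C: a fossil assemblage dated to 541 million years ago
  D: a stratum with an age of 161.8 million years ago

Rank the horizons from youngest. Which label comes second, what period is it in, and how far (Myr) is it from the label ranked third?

Sorted youngest-first by Ma: D (161.8), A (389.2), C (541), B (1446).
The second youngest is A at 389.2 Ma, which lies in 419.2–358.9 Ma: the Devonian.
The third youngest is C at 541 Ma; separation = |389.2 − 541| = 151.8 Myr.

A, in the Devonian; 151.8 million years to C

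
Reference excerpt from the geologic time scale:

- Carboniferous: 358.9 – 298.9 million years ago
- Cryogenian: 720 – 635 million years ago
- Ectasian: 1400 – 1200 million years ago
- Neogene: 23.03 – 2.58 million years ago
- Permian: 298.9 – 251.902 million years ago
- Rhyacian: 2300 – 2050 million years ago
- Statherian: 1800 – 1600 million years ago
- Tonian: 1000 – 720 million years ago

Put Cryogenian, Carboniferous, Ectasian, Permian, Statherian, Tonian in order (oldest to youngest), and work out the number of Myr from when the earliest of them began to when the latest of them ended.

From the excerpt: Cryogenian 720–635; Carboniferous 358.9–298.9; Ectasian 1400–1200; Permian 298.9–251.902; Statherian 1800–1600; Tonian 1000–720 (Ma).
Larger Ma is earlier, so the oldest is Statherian and the youngest is Permian; oldest to youngest: Statherian, Ectasian, Tonian, Cryogenian, Carboniferous, Permian.
Oldest start 1800 minus youngest end 251.902 gives 1548.098 Myr overall.

Statherian → Ectasian → Tonian → Cryogenian → Carboniferous → Permian; total span 1548.098 Myr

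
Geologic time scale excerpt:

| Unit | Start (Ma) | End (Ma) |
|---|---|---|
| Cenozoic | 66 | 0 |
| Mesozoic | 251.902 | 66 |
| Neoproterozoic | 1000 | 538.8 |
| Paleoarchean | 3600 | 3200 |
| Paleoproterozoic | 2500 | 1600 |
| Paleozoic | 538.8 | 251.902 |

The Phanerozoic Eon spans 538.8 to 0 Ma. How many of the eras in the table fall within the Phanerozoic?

Eras inside 538.8–0 Ma: Paleozoic, Mesozoic, Cenozoic — 3 in total.

3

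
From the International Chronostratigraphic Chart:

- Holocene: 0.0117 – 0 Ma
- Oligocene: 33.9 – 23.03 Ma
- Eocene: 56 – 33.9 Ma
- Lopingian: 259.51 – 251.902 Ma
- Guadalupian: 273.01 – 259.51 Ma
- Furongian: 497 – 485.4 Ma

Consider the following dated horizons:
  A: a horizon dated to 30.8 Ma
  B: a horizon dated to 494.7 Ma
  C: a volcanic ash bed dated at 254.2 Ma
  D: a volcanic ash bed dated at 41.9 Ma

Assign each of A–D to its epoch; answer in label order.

A — Oligocene; B — Furongian; C — Lopingian; D — Eocene

Match each age against the start–end ranges in the excerpt: A = 30.8 Ma → Oligocene (33.9–23.03); B = 494.7 Ma → Furongian (497–485.4); C = 254.2 Ma → Lopingian (259.51–251.902); D = 41.9 Ma → Eocene (56–33.9).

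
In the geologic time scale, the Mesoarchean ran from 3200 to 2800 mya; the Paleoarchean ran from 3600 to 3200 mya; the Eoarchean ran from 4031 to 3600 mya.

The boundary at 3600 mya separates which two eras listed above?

The Eoarchean ends at 3600 mya and the Paleoarchean begins at 3600 mya, so they share that boundary.

Eoarchean and Paleoarchean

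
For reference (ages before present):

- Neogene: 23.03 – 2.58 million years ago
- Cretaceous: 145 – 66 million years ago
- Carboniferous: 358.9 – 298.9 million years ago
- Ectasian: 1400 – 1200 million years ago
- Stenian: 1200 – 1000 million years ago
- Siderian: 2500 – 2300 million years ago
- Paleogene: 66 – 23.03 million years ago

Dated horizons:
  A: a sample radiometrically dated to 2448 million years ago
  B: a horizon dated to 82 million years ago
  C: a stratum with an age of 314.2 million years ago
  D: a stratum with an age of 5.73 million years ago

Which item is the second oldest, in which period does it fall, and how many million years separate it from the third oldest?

C, in the Carboniferous; 232.2 million years to B

Larger Ma means older, so oldest first: A 2448 > C 314.2 > B 82 > D 5.73.
Counting 2 along gives C (314.2 Ma); the excerpt puts that inside the Carboniferous, 358.9–298.9 Ma.
Next in line is B (82 Ma), and 314.2 − 82 = 232.2 Myr.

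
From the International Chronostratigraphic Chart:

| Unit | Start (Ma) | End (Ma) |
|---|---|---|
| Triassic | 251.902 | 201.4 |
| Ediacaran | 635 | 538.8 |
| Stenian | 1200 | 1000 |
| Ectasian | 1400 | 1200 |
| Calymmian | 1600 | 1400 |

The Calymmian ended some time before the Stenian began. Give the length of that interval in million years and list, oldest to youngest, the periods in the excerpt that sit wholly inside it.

The Calymmian closes at 1400 Ma and the Stenian opens at 1200 Ma, so the interval is 1400 − 1200 = 200 Myr.
A period fits inside if it starts at or after 1400 Ma and ends at or before 1200 Ma; oldest first that gives Ectasian.

200 million years; Ectasian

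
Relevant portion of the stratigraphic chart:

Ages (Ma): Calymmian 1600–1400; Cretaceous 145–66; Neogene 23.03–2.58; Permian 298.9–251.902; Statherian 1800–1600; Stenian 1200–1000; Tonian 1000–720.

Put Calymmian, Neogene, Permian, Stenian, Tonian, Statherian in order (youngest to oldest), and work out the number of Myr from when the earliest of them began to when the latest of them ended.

Start ages (Ma): Statherian 1800, Calymmian 1600, Stenian 1200, Tonian 1000, Permian 298.9, Neogene 23.03.
Ordered youngest to oldest: Neogene, Permian, Tonian, Stenian, Calymmian, Statherian.
Span = 1800 − 2.58 = 1797.42 Myr.

Neogene, Permian, Tonian, Stenian, Calymmian, Statherian; total span 1797.42 Myr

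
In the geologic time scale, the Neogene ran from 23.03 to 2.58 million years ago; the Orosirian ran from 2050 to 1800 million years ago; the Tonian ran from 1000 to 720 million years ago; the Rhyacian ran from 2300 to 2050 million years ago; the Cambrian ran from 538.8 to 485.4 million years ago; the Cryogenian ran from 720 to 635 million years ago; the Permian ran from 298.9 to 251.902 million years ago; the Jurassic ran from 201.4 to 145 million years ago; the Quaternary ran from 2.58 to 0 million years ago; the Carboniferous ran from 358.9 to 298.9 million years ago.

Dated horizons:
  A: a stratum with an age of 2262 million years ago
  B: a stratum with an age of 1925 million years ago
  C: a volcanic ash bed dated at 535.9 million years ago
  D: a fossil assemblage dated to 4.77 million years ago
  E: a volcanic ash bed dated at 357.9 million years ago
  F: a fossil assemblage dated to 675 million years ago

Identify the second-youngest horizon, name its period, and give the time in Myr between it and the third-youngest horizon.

E, in the Carboniferous; 178 million years to C

Smaller Ma means younger, so youngest first: D 4.77 < E 357.9 < C 535.9 < F 675 < B 1925 < A 2262.
Counting 2 along gives E (357.9 Ma); the excerpt puts that inside the Carboniferous, 358.9–298.9 Ma.
Next in line is C (535.9 Ma), and 535.9 − 357.9 = 178 Myr.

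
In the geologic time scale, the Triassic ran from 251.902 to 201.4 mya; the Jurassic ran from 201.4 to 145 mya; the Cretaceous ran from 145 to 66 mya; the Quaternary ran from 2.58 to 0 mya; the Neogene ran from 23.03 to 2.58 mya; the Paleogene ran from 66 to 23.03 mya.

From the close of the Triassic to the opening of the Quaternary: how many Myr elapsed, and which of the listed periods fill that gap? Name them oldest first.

The Triassic closes at 201.4 Ma and the Quaternary opens at 2.58 Ma, so the interval is 201.4 − 2.58 = 198.82 Myr.
A period fits inside if it starts at or after 201.4 Ma and ends at or before 2.58 Ma; oldest first that gives Jurassic, Cretaceous, Paleogene, Neogene.

198.82 million years; Jurassic, Cretaceous, Paleogene, Neogene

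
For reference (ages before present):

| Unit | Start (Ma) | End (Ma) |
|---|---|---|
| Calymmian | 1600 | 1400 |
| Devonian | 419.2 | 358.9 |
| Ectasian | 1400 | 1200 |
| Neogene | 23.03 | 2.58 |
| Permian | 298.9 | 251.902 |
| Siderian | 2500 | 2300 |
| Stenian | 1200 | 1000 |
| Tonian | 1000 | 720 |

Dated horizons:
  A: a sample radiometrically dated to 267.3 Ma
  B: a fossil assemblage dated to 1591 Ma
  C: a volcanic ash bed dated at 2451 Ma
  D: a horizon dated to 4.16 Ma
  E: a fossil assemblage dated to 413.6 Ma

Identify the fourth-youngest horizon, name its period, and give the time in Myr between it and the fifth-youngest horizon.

B, in the Calymmian; 860 million years to C

Sorted youngest-first by Ma: D (4.16), A (267.3), E (413.6), B (1591), C (2451).
The fourth youngest is B at 1591 Ma, which lies in 1600–1400 Ma: the Calymmian.
The fifth youngest is C at 2451 Ma; separation = |1591 − 2451| = 860 Myr.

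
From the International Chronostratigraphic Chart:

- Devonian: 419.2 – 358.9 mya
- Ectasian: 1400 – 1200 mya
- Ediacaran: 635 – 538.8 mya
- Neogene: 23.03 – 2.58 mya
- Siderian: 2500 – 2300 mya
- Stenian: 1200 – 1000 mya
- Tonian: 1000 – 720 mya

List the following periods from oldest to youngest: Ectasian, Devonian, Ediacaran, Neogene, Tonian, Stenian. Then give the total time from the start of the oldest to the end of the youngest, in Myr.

Ectasian, Stenian, Tonian, Ediacaran, Devonian, Neogene; total span 1397.42 Myr

From the excerpt: Ectasian 1400–1200; Devonian 419.2–358.9; Ediacaran 635–538.8; Neogene 23.03–2.58; Tonian 1000–720; Stenian 1200–1000 (Ma).
Larger Ma is earlier, so the oldest is Ectasian and the youngest is Neogene; oldest to youngest: Ectasian, Stenian, Tonian, Ediacaran, Devonian, Neogene.
Oldest start 1400 minus youngest end 2.58 gives 1397.42 Myr overall.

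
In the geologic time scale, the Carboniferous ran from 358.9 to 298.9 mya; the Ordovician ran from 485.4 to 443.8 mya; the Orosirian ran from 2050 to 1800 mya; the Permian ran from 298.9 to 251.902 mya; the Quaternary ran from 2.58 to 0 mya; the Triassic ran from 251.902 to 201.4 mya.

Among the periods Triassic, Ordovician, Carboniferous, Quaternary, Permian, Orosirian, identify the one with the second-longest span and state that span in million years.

Carboniferous, 60 million years

Start − end for each: Triassic 251.902 − 201.4 = 50.502; Ordovician 485.4 − 443.8 = 41.6; Carboniferous 358.9 − 298.9 = 60; Quaternary 2.58 − 0 = 2.58; Permian 298.9 − 251.902 = 46.998; Orosirian 2050 − 1800 = 250.
Ranking these from longest: Orosirian > Carboniferous > Triassic > Permian > Ordovician > Quaternary.
Position 2 in that ranking is Carboniferous, which lasted 60 Myr.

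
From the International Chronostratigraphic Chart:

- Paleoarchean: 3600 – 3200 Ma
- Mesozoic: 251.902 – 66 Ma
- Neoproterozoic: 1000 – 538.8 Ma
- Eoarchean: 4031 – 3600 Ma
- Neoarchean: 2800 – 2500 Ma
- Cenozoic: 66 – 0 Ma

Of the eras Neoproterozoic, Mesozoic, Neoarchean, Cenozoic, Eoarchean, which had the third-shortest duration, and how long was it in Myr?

Durations: Neoproterozoic 461.2; Mesozoic 185.902; Neoarchean 300; Cenozoic 66; Eoarchean 431 Myr.
Sorted shortest-first: Cenozoic (66), Mesozoic (185.902), Neoarchean (300), Eoarchean (431), Neoproterozoic (461.2).
The third shortest is Neoarchean at 300 Myr.

Neoarchean, 300 million years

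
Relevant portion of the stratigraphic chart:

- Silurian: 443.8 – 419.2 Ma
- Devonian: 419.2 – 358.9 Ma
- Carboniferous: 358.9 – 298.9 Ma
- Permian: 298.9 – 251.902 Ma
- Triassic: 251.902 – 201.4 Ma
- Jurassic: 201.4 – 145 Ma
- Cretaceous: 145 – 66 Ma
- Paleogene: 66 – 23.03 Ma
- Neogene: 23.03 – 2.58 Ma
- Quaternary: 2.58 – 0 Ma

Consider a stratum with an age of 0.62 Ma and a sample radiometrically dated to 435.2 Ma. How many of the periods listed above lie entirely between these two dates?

8

435.2 Ma sits inside the Silurian (443.8–419.2) and 0.62 Ma inside the Quaternary (2.58–0); neither of those is wholly between the two dates.
The listed periods lying completely between them are Devonian, Carboniferous, Permian, Triassic, Jurassic, Cretaceous, Paleogene, Neogene — 8 in all.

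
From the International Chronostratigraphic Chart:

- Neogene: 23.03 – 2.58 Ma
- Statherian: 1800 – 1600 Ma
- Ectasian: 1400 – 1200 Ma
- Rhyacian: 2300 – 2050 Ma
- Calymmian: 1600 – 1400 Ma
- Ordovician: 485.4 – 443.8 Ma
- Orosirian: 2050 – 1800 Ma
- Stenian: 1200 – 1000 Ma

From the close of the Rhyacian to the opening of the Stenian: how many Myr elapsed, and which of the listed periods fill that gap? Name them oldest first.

End of Rhyacian = 2050 Ma; start of Stenian = 1200 Ma.
Gap = 2050 − 1200 = 850 Myr.
Periods wholly inside 2050–1200 Ma: Orosirian (2050–1800), Statherian (1800–1600), Calymmian (1600–1400), Ectasian (1400–1200).

850 million years; Orosirian, Statherian, Calymmian, Ectasian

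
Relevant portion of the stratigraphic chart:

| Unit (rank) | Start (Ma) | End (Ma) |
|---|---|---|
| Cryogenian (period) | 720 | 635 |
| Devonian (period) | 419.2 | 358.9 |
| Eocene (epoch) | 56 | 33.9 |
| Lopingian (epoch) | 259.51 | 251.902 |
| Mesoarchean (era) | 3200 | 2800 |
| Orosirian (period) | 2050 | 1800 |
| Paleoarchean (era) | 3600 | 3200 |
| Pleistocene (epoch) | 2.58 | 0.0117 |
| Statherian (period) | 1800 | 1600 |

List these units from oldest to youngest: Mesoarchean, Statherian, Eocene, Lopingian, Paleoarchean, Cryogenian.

Sorting by start age (descending Ma, since larger Ma = older): Paleoarchean start 3600, Mesoarchean start 3200, Statherian start 1800, Cryogenian start 720, Lopingian start 259.51, Eocene start 56.

Paleoarchean, then Mesoarchean, then Statherian, then Cryogenian, then Lopingian, then Eocene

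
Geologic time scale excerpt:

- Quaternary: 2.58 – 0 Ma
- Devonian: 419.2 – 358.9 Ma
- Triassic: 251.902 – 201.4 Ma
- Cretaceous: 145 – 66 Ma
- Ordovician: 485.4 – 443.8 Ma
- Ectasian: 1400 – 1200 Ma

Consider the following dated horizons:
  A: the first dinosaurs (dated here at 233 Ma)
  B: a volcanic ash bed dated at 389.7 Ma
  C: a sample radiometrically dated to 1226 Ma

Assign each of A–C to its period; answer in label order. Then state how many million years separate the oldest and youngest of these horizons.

A — Triassic; B — Devonian; C — Ectasian; span 993 million years

Match each age against the start–end ranges in the excerpt: A = 233 Ma → Triassic (251.902–201.4); B = 389.7 Ma → Devonian (419.2–358.9); C = 1226 Ma → Ectasian (1400–1200).
The largest age is 1226 Ma and the smallest is 233 Ma; their difference is 993 Myr.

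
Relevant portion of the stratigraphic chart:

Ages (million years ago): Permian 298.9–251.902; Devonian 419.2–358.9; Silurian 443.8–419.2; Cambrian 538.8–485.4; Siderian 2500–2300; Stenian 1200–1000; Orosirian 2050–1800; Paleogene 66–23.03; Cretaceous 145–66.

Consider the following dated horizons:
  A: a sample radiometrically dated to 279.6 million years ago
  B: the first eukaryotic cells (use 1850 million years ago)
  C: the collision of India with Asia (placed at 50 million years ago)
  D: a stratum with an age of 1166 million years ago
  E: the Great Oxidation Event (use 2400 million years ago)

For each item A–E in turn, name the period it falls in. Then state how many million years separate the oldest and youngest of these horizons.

Match each age against the start–end ranges in the excerpt: A = 279.6 Ma → Permian (298.9–251.902); B = 1850 Ma → Orosirian (2050–1800); C = 50 Ma → Paleogene (66–23.03); D = 1166 Ma → Stenian (1200–1000); E = 2400 Ma → Siderian (2500–2300).
The largest age is 2400 Ma and the smallest is 50 Ma; their difference is 2350 Myr.

A — Permian; B — Orosirian; C — Paleogene; D — Stenian; E — Siderian; span 2350 million years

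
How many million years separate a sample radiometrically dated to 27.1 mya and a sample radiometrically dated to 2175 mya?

2147.9 million years

2175 − 27.1 = 2147.9 million years.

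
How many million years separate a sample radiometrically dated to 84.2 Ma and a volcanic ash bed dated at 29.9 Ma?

54.3 million years

84.2 − 29.9 = 54.3 million years.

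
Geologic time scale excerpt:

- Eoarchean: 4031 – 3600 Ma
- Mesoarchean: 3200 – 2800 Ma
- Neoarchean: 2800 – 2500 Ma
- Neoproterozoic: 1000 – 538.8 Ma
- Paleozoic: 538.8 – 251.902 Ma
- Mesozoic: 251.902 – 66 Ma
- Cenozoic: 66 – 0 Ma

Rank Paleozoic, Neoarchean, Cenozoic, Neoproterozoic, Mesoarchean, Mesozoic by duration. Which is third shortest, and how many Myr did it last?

Start − end for each: Paleozoic 538.8 − 251.902 = 286.898; Neoarchean 2800 − 2500 = 300; Cenozoic 66 − 0 = 66; Neoproterozoic 1000 − 538.8 = 461.2; Mesoarchean 3200 − 2800 = 400; Mesozoic 251.902 − 66 = 185.902.
Ranking these from shortest: Cenozoic < Mesozoic < Paleozoic < Neoarchean < Mesoarchean < Neoproterozoic.
Position 3 in that ranking is Paleozoic, which lasted 286.898 Myr.

Paleozoic, 286.898 million years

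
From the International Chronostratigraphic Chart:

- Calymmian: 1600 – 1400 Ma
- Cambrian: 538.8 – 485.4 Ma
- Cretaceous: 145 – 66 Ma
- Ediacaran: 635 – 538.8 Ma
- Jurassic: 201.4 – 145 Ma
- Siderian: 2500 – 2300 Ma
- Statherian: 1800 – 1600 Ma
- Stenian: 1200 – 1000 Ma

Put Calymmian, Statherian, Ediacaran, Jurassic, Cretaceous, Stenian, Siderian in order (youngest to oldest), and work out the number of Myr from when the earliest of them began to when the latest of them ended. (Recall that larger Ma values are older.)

Cretaceous, Jurassic, Ediacaran, Stenian, Calymmian, Statherian, Siderian; total span 2434 Myr

From the excerpt: Calymmian 1600–1400; Statherian 1800–1600; Ediacaran 635–538.8; Jurassic 201.4–145; Cretaceous 145–66; Stenian 1200–1000; Siderian 2500–2300 (Ma).
Larger Ma is earlier, so the oldest is Siderian and the youngest is Cretaceous; youngest to oldest: Cretaceous, Jurassic, Ediacaran, Stenian, Calymmian, Statherian, Siderian.
Oldest start 2500 minus youngest end 66 gives 2434 Myr overall.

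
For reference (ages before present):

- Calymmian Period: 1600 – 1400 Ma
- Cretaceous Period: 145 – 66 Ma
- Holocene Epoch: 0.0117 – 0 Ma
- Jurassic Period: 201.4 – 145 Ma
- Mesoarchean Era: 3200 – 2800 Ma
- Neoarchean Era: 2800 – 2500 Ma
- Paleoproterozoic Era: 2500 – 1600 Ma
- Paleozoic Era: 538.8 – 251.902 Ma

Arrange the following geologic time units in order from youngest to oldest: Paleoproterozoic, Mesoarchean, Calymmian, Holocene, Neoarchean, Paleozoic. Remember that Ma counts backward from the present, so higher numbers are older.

Sorting by start age (ascending Ma, since larger Ma = older): Holocene began 0.0117, Paleozoic began 538.8, Calymmian began 1600, Paleoproterozoic began 2500, Neoarchean began 2800, Mesoarchean began 3200.

Holocene, then Paleozoic, then Calymmian, then Paleoproterozoic, then Neoarchean, then Mesoarchean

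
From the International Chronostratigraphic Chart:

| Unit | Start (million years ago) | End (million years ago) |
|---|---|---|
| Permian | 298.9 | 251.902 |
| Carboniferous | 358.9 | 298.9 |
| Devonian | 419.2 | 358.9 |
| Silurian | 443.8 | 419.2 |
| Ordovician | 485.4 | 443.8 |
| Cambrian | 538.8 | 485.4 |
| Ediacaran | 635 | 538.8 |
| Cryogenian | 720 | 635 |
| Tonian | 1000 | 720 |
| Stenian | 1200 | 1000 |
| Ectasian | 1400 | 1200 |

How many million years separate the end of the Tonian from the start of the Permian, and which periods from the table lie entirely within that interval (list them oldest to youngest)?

End of Tonian = 720 Ma; start of Permian = 298.9 Ma.
Gap = 720 − 298.9 = 421.1 Myr.
Periods wholly inside 720–298.9 Ma: Cryogenian (720–635), Ediacaran (635–538.8), Cambrian (538.8–485.4), Ordovician (485.4–443.8), Silurian (443.8–419.2), Devonian (419.2–358.9), Carboniferous (358.9–298.9).

421.1 million years; Cryogenian, Ediacaran, Cambrian, Ordovician, Silurian, Devonian, Carboniferous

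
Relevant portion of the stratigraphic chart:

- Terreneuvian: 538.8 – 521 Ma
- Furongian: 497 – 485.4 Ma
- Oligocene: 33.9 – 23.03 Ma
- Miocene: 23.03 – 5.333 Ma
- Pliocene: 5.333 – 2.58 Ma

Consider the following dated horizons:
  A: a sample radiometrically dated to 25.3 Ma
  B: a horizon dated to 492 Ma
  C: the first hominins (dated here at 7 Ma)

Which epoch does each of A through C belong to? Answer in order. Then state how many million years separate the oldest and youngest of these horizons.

A — Oligocene; B — Furongian; C — Miocene; span 485 million years

Match each age against the start–end ranges in the excerpt: A = 25.3 Ma → Oligocene (33.9–23.03); B = 492 Ma → Furongian (497–485.4); C = 7 Ma → Miocene (23.03–5.333).
The largest age is 492 Ma and the smallest is 7 Ma; their difference is 485 Myr.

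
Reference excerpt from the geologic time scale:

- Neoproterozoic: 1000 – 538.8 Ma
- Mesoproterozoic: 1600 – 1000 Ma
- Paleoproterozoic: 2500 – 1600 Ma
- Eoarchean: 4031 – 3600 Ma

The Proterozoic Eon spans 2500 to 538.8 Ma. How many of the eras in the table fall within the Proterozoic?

3

Eras inside 2500–538.8 Ma: Paleoproterozoic, Mesoproterozoic, Neoproterozoic — 3 in total.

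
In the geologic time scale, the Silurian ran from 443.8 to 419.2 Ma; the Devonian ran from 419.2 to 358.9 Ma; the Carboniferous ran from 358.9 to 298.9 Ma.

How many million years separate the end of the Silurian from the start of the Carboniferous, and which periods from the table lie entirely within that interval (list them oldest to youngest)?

60.3 million years; Devonian

The Silurian closes at 419.2 Ma and the Carboniferous opens at 358.9 Ma, so the interval is 419.2 − 358.9 = 60.3 Myr.
A period fits inside if it starts at or after 419.2 Ma and ends at or before 358.9 Ma; oldest first that gives Devonian.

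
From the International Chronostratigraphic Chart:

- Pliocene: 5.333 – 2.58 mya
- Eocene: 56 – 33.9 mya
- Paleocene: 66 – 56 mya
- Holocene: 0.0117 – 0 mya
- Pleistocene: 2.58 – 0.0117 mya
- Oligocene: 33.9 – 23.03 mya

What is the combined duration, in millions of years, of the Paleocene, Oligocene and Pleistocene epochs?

Each duration: Paleocene = 10; Oligocene = 10.87; Pleistocene = 2.5683.
Sum: 10 + 10.87 + 2.5683 = 23.4383 Myr.

23.4383 million years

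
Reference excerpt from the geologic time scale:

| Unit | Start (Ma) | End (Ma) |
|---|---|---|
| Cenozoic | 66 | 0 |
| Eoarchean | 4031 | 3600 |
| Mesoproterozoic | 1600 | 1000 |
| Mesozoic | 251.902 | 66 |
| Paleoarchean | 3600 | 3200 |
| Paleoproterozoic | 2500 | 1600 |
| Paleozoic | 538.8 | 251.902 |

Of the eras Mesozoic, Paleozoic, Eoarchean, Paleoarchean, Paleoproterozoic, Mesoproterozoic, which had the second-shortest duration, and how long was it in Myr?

Start − end for each: Mesozoic 251.902 − 66 = 185.902; Paleozoic 538.8 − 251.902 = 286.898; Eoarchean 4031 − 3600 = 431; Paleoarchean 3600 − 3200 = 400; Paleoproterozoic 2500 − 1600 = 900; Mesoproterozoic 1600 − 1000 = 600.
Ranking these from shortest: Mesozoic < Paleozoic < Paleoarchean < Eoarchean < Mesoproterozoic < Paleoproterozoic.
Position 2 in that ranking is Paleozoic, which lasted 286.898 Myr.

Paleozoic, 286.898 million years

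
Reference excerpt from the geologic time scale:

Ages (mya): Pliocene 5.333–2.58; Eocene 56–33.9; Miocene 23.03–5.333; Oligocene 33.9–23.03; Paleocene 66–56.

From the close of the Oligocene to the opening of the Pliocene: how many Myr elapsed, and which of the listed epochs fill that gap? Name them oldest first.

End of Oligocene = 23.03 Ma; start of Pliocene = 5.333 Ma.
Gap = 23.03 − 5.333 = 17.697 Myr.
Epochs wholly inside 23.03–5.333 Ma: Miocene (23.03–5.333).

17.697 million years; Miocene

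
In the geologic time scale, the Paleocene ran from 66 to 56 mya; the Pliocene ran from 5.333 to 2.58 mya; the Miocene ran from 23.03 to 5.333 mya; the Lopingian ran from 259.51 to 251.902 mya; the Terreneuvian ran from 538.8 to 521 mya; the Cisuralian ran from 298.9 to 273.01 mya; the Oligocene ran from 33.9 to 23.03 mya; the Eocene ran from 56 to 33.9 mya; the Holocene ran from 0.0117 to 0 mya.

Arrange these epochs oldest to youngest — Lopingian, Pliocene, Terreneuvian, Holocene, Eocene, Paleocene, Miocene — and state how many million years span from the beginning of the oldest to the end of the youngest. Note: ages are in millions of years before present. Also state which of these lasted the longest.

Start ages (Ma): Terreneuvian 538.8, Lopingian 259.51, Paleocene 66, Eocene 56, Miocene 23.03, Pliocene 5.333, Holocene 0.0117.
Ordered oldest to youngest: Terreneuvian, Lopingian, Paleocene, Eocene, Miocene, Pliocene, Holocene.
Span = 538.8 − 0 = 538.8 Myr.
Durations: Terreneuvian 17.8, Paleocene 10, Eocene 22.1, Miocene 17.697, Pliocene 2.753, Holocene 0.0117, Lopingian 7.608 → longest is Eocene (22.1 Myr).

Terreneuvian → Lopingian → Paleocene → Eocene → Miocene → Pliocene → Holocene; total span 538.8 Myr; longest is Eocene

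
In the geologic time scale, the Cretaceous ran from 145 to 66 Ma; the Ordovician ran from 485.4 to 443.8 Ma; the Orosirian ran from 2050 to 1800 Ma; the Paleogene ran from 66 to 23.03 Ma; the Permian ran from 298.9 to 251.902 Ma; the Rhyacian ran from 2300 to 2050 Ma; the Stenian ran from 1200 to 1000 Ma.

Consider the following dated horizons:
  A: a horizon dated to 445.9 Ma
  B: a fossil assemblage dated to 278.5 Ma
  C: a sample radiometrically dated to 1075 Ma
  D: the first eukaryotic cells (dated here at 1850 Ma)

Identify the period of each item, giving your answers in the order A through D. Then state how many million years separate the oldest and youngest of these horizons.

A — Ordovician; B — Permian; C — Stenian; D — Orosirian; span 1571.5 million years

Match each age against the start–end ranges in the excerpt: A = 445.9 Ma → Ordovician (485.4–443.8); B = 278.5 Ma → Permian (298.9–251.902); C = 1075 Ma → Stenian (1200–1000); D = 1850 Ma → Orosirian (2050–1800).
The largest age is 1850 Ma and the smallest is 278.5 Ma; their difference is 1571.5 Myr.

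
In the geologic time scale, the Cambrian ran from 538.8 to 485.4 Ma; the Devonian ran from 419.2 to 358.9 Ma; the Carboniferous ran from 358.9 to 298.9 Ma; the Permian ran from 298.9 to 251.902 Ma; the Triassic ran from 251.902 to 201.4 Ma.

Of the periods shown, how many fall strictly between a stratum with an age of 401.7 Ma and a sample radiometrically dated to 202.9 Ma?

2

The older date is 401.7 Ma and the younger is 202.9 Ma.
Periods with start < 401.7 and end > 202.9 Ma: Carboniferous (358.9–298.9), Permian (298.9–251.902).
That is 2 complete periods.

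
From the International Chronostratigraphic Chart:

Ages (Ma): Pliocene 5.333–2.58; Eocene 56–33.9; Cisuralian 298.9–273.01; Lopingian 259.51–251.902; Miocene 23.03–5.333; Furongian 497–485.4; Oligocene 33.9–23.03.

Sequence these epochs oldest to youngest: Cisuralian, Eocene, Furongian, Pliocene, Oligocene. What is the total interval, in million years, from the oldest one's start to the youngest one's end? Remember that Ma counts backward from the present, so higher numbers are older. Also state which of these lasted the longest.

Start ages (Ma): Furongian 497, Cisuralian 298.9, Eocene 56, Oligocene 33.9, Pliocene 5.333.
Ordered oldest to youngest: Furongian, Cisuralian, Eocene, Oligocene, Pliocene.
Span = 497 − 2.58 = 494.42 Myr.
Durations: Pliocene 2.753, Cisuralian 25.89, Oligocene 10.87, Furongian 11.6, Eocene 22.1 → longest is Cisuralian (25.89 Myr).

Furongian, Cisuralian, Eocene, Oligocene, Pliocene; total span 494.42 Myr; longest is Cisuralian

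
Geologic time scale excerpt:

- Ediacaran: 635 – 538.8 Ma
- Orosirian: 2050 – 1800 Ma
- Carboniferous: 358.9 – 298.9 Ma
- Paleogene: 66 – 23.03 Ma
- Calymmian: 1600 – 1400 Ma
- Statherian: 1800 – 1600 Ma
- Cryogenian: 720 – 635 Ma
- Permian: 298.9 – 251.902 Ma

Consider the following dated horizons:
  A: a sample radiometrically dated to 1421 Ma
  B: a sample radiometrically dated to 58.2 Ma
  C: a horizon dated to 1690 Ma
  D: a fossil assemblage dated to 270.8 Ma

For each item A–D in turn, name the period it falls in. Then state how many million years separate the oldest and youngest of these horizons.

A: 1421 Ma lies in 1600–1400 Ma, so Calymmian.
B: 58.2 Ma lies in 66–23.03 Ma, so Paleogene.
C: 1690 Ma lies in 1800–1600 Ma, so Statherian.
D: 270.8 Ma lies in 298.9–251.902 Ma, so Permian.
Oldest = 1690 Ma, youngest = 58.2 Ma → span 1631.8 Myr.

A — Calymmian; B — Paleogene; C — Statherian; D — Permian; span 1631.8 million years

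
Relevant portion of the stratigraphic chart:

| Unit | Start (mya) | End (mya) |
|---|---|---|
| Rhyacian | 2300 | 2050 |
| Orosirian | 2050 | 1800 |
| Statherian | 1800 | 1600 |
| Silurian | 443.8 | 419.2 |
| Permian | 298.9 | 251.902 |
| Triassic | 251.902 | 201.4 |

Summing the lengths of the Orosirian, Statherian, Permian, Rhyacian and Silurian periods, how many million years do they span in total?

Each duration: Orosirian = 250; Statherian = 200; Permian = 46.998; Rhyacian = 250; Silurian = 24.6.
Sum: 250 + 200 + 46.998 + 250 + 24.6 = 771.598 Myr.

771.598 million years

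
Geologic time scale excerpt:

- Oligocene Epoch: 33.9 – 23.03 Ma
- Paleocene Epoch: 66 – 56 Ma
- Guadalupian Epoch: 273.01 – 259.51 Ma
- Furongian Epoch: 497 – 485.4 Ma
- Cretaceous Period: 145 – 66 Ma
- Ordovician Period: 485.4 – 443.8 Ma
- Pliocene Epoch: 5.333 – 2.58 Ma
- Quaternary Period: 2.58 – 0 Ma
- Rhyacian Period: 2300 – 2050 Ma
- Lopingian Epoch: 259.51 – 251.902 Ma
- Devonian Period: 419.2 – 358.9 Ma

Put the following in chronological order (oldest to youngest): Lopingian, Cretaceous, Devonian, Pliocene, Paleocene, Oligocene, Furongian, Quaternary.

The oldest of these is Furongian (starts 497 Ma) and the youngest is Quaternary (ends 0 Ma).
In between, by decreasing start age: Devonian (419.2), Lopingian (259.51), Cretaceous (145), Paleocene (66), Oligocene (33.9), Pliocene (5.333).

Furongian, Devonian, Lopingian, Cretaceous, Paleocene, Oligocene, Pliocene, Quaternary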